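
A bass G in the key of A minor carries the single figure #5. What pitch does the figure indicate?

D#

Counting 4 letter steps above G lands on D; in A minor, that letter is D.
The #5 figure raises it a semitone, giving D#.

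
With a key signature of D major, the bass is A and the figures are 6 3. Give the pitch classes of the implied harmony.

A third above A in this key is C#.
A sixth above A in this key is F#.
Together with the bass A, this spells F# minor in first inversion.

A, C#, F#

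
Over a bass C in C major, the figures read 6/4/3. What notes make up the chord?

C, E, F, A

A third above C in this key is E.
A fourth above C in this key is F.
A sixth above C in this key is A.
Together with the bass C, this spells F major seventh in second inversion.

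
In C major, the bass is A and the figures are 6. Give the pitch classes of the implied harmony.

The written figures 6 are shorthand for 6/3: the 3 is implied.
A third above A in this key is C.
A sixth above A in this key is F.
Together with the bass A, this spells F major in first inversion.

A, C, F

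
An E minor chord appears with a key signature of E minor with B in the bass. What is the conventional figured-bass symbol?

6/4

B is the fifth of E minor, so the chord is in second inversion.
A triad in second inversion is figured 6/4, conventionally abbreviated 6/4.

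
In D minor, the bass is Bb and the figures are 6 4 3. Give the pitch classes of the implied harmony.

Bb, D, E, G

A third above Bb in this key is D.
A fourth above Bb in this key is E.
A sixth above Bb in this key is G.
Together with the bass Bb, this spells E half-diminished seventh in second inversion.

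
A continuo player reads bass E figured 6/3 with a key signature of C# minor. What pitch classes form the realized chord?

A third above E in this key is G#.
A sixth above E in this key is C#.
Together with the bass E, this spells C# minor in first inversion.

E, G#, C#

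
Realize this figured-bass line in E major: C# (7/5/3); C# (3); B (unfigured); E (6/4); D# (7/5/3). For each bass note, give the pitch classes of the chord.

C#, E, G#, B | C#, E, G# | B, D#, F# | E, A, C# | D#, F#, A, C#

C# (7/5/3): C#, E, G#, B.
C# (5/3): C#, E, G#.
B (5/3): B, D#, F#.
E (6/4): E, A, C#.
D# (7/5/3): D#, F#, A, C#.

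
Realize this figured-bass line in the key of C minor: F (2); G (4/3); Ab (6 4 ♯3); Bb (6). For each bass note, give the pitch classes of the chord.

F (6/4/2): F, G, Bb, D.
G (6/4/3): G, Bb, C, Eb.
Ab (6/4/#3): Ab, C#, D, F.
Bb (6/3): Bb, D, G.

F, G, Bb, D | G, Bb, C, Eb | Ab, C#, D, F | Bb, D, G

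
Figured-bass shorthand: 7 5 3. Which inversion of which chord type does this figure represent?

Intervals of 7/5/3 above the bass form a seventh chord; the bass is the root, so this is root position.

seventh chord, root position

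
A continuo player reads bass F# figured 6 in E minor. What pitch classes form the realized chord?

F#, A, D

The written figures 6 are shorthand for 6/3: the 3 is implied.
A third above F# in this key is A.
A sixth above F# in this key is D.
Together with the bass F#, this spells D major in first inversion.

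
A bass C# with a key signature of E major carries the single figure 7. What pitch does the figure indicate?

Counting 6 letter steps above C# lands on B; in E major, that letter is B.

B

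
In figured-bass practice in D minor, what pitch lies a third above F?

Counting 2 letter steps above F lands on A; in D minor, that letter is A.

A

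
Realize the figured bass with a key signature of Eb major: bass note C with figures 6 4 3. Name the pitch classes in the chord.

A third above C in this key is Eb.
A fourth above C in this key is F.
A sixth above C in this key is Ab.
Together with the bass C, this spells F minor seventh in second inversion.

C, Eb, F, Ab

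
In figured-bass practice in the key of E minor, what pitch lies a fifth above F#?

C

Counting 4 letter steps above F# lands on C; in E minor, that letter is C.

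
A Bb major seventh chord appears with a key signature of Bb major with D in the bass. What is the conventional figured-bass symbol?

D is the third of Bb major seventh, so the chord is in first inversion.
A seventh chord in first inversion is figured 6/5/3, conventionally abbreviated 6/5.

6/5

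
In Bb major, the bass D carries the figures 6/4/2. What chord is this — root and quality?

Eb major seventh

The figures 6/4/2 indicate a seventh chord in third inversion.
In third inversion the root lies a second above the bass: a second above D in Bb major is Eb.
The chord tones are D, Eb, G, Bb, giving Eb major seventh.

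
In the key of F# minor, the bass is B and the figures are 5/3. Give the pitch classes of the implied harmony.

B, D, F#

A third above B in this key is D.
A fifth above B in this key is F#.
Together with the bass B, this spells B minor in root position.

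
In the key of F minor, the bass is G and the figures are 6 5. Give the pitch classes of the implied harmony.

G, Bb, Db, Eb

The written figures 6 5 are shorthand for 6/5/3: the 3 is implied.
A third above G in this key is Bb.
A fifth above G in this key is Db.
A sixth above G in this key is Eb.
Together with the bass G, this spells Eb dominant seventh in first inversion.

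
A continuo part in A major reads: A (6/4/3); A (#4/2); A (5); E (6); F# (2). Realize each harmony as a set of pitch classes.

A, C#, D, F# | A, B, D#, F# | A, C#, E | E, G#, C# | F#, G#, B, D

A (6/4/3): A, C#, D, F#.
A (6/#4/2): A, B, D#, F#.
A (5/3): A, C#, E.
E (6/3): E, G#, C#.
F# (6/4/2): F#, G#, B, D.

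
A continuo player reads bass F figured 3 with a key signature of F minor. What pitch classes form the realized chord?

F, Ab, C

The written figures 3 are shorthand for 5/3: the 5 is implied.
A third above F in this key is Ab.
A fifth above F in this key is C.
Together with the bass F, this spells F minor in root position.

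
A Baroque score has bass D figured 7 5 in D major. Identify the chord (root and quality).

The figures 7 5 indicate a seventh chord in root position.
In root position the bass is the root, so the root is D.
The chord tones are D, F#, A, C#, giving D major seventh.

D major seventh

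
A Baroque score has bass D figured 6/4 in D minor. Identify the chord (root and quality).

The figures 6/4 indicate a triad in second inversion.
In second inversion the root lies a fourth above the bass: a fourth above D in D minor is G.
The chord tones are D, G, Bb, giving G minor.

G minor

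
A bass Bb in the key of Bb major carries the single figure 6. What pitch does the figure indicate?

Counting 5 letter steps above Bb lands on G; in Bb major, that letter is G.

G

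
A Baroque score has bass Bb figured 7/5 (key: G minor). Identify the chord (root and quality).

The figures 7/5 indicate a seventh chord in root position.
In root position the bass is the root, so the root is Bb.
The chord tones are Bb, D, F, A, giving Bb major seventh.

Bb major seventh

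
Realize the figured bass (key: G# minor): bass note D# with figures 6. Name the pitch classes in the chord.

The written figures 6 are shorthand for 6/3: the 3 is implied.
A third above D# in this key is F#.
A sixth above D# in this key is B.
Together with the bass D#, this spells B major in first inversion.

D#, F#, B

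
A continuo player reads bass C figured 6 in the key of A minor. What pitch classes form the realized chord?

C, E, A

The written figures 6 are shorthand for 6/3: the 3 is implied.
A third above C in this key is E.
A sixth above C in this key is A.
Together with the bass C, this spells A minor in first inversion.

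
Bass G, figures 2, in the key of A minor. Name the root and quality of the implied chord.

The figures 2 indicate a seventh chord in third inversion.
In third inversion the root lies a second above the bass: a second above G in A minor is A.
The chord tones are G, A, C, E, giving A minor seventh.

A minor seventh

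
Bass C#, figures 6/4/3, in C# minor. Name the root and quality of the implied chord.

The figures 6/4/3 indicate a seventh chord in second inversion.
In second inversion the root lies a fourth above the bass: a fourth above C# in C# minor is F#.
The chord tones are C#, E, F#, A, giving F# minor seventh.

F# minor seventh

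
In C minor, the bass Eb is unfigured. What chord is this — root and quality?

Eb major

An unfigured bass indicates a triad in root position.
In root position the bass is the root, so the root is Eb.
The chord tones are Eb, G, Bb, giving Eb major.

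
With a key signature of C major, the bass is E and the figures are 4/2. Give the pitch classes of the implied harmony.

The written figures 4/2 are shorthand for 6/4/2: the 6 is implied.
A second above E in this key is F.
A fourth above E in this key is A.
A sixth above E in this key is C.
Together with the bass E, this spells F major seventh in third inversion.

E, F, A, C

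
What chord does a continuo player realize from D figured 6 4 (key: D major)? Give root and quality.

The figures 6 4 indicate a triad in second inversion.
In second inversion the root lies a fourth above the bass: a fourth above D in D major is G.
The chord tones are D, G, B, giving G major.

G major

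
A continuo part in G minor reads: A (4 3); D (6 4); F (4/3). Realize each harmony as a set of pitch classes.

A (6/4/3): A, C, D, F.
D (6/4): D, G, Bb.
F (6/4/3): F, A, Bb, D.

A, C, D, F | D, G, Bb | F, A, Bb, D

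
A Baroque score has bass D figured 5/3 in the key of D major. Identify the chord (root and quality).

D major

The figures 5/3 indicate a triad in root position.
In root position the bass is the root, so the root is D.
The chord tones are D, F#, A, giving D major.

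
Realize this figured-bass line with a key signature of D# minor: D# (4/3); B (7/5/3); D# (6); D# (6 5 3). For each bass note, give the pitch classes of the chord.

D# (6/4/3): D#, F#, G#, B.
B (7/5/3): B, D#, F#, A#.
D# (6/3): D#, F#, B.
D# (6/5/3): D#, F#, A#, B.

D#, F#, G#, B | B, D#, F#, A# | D#, F#, B | D#, F#, A#, B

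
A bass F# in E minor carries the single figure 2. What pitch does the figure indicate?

Counting 1 letter step above F# lands on G; in E minor, that letter is G.

G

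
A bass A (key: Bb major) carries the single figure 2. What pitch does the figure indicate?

Bb

Counting 1 letter step above A lands on B; in Bb major, that letter is Bb.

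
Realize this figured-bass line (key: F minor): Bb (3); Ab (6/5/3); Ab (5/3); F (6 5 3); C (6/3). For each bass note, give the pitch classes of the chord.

Bb, Db, F | Ab, C, Eb, F | Ab, C, Eb | F, Ab, C, Db | C, Eb, Ab

Bb (5/3): Bb, Db, F.
Ab (6/5/3): Ab, C, Eb, F.
Ab (5/3): Ab, C, Eb.
F (6/5/3): F, Ab, C, Db.
C (6/3): C, Eb, Ab.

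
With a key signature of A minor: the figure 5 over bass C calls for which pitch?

G

Counting 4 letter steps above C lands on G; in A minor, that letter is G.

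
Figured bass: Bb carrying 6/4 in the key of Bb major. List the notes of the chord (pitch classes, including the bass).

Bb, Eb, G

A fourth above Bb in this key is Eb.
A sixth above Bb in this key is G.
Together with the bass Bb, this spells Eb major in second inversion.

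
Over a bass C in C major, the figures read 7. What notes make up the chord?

The written figures 7 are shorthand for 7/5/3: the 5/3 are implied.
A third above C in this key is E.
A fifth above C in this key is G.
A seventh above C in this key is B.
Together with the bass C, this spells C major seventh in root position.

C, E, G, B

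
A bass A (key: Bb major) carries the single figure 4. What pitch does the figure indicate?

D

Counting 3 letter steps above A lands on D; in Bb major, that letter is D.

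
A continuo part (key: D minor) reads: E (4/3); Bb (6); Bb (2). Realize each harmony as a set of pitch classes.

E (6/4/3): E, G, A, C.
Bb (6/3): Bb, D, G.
Bb (6/4/2): Bb, C, E, G.

E, G, A, C | Bb, D, G | Bb, C, E, G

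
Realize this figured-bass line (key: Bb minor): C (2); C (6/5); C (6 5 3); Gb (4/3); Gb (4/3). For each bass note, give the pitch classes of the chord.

C, Db, F, Ab | C, Eb, Gb, Ab | C, Eb, Gb, Ab | Gb, Bb, C, Eb | Gb, Bb, C, Eb

C (6/4/2): C, Db, F, Ab.
C (6/5/3): C, Eb, Gb, Ab.
C (6/5/3): C, Eb, Gb, Ab.
Gb (6/4/3): Gb, Bb, C, Eb.
Gb (6/4/3): Gb, Bb, C, Eb.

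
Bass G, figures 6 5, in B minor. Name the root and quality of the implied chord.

The figures 6 5 indicate a seventh chord in first inversion.
In first inversion the root lies a sixth above the bass: a sixth above G in B minor is E.
The chord tones are G, B, D, E, giving E minor seventh.

E minor seventh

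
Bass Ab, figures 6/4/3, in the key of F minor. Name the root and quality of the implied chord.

The figures 6/4/3 indicate a seventh chord in second inversion.
In second inversion the root lies a fourth above the bass: a fourth above Ab in F minor is Db.
The chord tones are Ab, C, Db, F, giving Db major seventh.

Db major seventh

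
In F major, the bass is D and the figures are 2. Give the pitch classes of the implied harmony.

D, E, G, Bb

The written figures 2 are shorthand for 6/4/2: the 6/4 are implied.
A second above D in this key is E.
A fourth above D in this key is G.
A sixth above D in this key is Bb.
Together with the bass D, this spells E half-diminished seventh in third inversion.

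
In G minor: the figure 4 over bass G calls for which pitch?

Counting 3 letter steps above G lands on C; in G minor, that letter is C.

C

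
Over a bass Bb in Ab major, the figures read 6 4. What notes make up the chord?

A fourth above Bb in this key is Eb.
A sixth above Bb in this key is G.
Together with the bass Bb, this spells Eb major in second inversion.

Bb, Eb, G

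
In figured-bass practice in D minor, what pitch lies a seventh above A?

G

Counting 6 letter steps above A lands on G; in D minor, that letter is G.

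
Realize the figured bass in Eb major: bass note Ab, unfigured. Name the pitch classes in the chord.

An unfigured bass implies 5/3.
A third above Ab in this key is C.
A fifth above Ab in this key is Eb.
Together with the bass Ab, this spells Ab major in root position.

Ab, C, Eb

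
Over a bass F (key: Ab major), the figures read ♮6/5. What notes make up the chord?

F, Ab, C, D

The written figures ♮6/5 are shorthand for 6/5/3: the 3 is implied.
A third above F in this key is Ab.
A fifth above F in this key is C.
A sixth above F in this key is Db, made natural (D) by the ♮ figure.
Together with the bass F, this spells D half-diminished seventh in first inversion.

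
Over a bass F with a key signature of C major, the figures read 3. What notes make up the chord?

The written figures 3 are shorthand for 5/3: the 5 is implied.
A third above F in this key is A.
A fifth above F in this key is C.
Together with the bass F, this spells F major in root position.

F, A, C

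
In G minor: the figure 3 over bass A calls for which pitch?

C

Counting 2 letter steps above A lands on C; in G minor, that letter is C.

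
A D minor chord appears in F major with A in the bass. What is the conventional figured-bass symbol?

6/4

A is the fifth of D minor, so the chord is in second inversion.
A triad in second inversion is figured 6/4, conventionally abbreviated 6/4.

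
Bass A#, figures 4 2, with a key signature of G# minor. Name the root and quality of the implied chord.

B major seventh

The figures 4 2 indicate a seventh chord in third inversion.
In third inversion the root lies a second above the bass: a second above A# in G# minor is B.
The chord tones are A#, B, D#, F#, giving B major seventh.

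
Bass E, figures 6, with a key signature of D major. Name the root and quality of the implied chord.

The figures 6 indicate a triad in first inversion.
In first inversion the root lies a sixth above the bass: a sixth above E in D major is C#.
The chord tones are E, G, C#, giving C# diminished.

C# diminished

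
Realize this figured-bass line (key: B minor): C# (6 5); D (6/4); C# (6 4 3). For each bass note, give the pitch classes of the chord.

C#, E, G, A | D, G, B | C#, E, F#, A

C# (6/5/3): C#, E, G, A.
D (6/4): D, G, B.
C# (6/4/3): C#, E, F#, A.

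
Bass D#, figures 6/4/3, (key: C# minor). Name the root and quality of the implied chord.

The figures 6/4/3 indicate a seventh chord in second inversion.
In second inversion the root lies a fourth above the bass: a fourth above D# in C# minor is G#.
The chord tones are D#, F#, G#, B, giving G# minor seventh.

G# minor seventh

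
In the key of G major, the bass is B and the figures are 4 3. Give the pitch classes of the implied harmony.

B, D, E, G

The written figures 4 3 are shorthand for 6/4/3: the 6 is implied.
A third above B in this key is D.
A fourth above B in this key is E.
A sixth above B in this key is G.
Together with the bass B, this spells E minor seventh in second inversion.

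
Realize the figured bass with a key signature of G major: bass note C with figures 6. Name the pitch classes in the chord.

The written figures 6 are shorthand for 6/3: the 3 is implied.
A third above C in this key is E.
A sixth above C in this key is A.
Together with the bass C, this spells A minor in first inversion.

C, E, A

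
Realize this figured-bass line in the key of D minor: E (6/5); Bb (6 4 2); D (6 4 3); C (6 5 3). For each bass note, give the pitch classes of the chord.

E, G, Bb, C | Bb, C, E, G | D, F, G, Bb | C, E, G, A

E (6/5/3): E, G, Bb, C.
Bb (6/4/2): Bb, C, E, G.
D (6/4/3): D, F, G, Bb.
C (6/5/3): C, E, G, A.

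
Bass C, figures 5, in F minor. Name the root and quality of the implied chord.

C minor

The figures 5 indicate a triad in root position.
In root position the bass is the root, so the root is C.
The chord tones are C, Eb, G, giving C minor.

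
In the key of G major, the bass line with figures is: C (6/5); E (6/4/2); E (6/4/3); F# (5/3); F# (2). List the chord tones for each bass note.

C, E, G, A | E, F#, A, C | E, G, A, C | F#, A, C | F#, G, B, D

C (6/5/3): C, E, G, A.
E (6/4/2): E, F#, A, C.
E (6/4/3): E, G, A, C.
F# (5/3): F#, A, C.
F# (6/4/2): F#, G, B, D.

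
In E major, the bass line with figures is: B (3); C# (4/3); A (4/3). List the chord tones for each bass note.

B, D#, F# | C#, E, F#, A | A, C#, D#, F#

B (5/3): B, D#, F#.
C# (6/4/3): C#, E, F#, A.
A (6/4/3): A, C#, D#, F#.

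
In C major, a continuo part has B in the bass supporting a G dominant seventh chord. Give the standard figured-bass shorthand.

6/5

B is the third of G dominant seventh, so the chord is in first inversion.
A seventh chord in first inversion is figured 6/5/3, conventionally abbreviated 6/5.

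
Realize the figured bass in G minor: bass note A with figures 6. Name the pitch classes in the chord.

The written figures 6 are shorthand for 6/3: the 3 is implied.
A third above A in this key is C.
A sixth above A in this key is F.
Together with the bass A, this spells F major in first inversion.

A, C, F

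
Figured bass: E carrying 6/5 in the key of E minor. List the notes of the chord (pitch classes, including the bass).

The written figures 6/5 are shorthand for 6/5/3: the 3 is implied.
A third above E in this key is G.
A fifth above E in this key is B.
A sixth above E in this key is C.
Together with the bass E, this spells C major seventh in first inversion.

E, G, B, C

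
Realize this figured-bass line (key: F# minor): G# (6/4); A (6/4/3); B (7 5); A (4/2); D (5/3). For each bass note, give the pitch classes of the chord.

G# (6/4): G#, C#, E.
A (6/4/3): A, C#, D, F#.
B (7/5/3): B, D, F#, A.
A (6/4/2): A, B, D, F#.
D (5/3): D, F#, A.

G#, C#, E | A, C#, D, F# | B, D, F#, A | A, B, D, F# | D, F#, A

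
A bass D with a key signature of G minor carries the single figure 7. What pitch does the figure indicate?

Counting 6 letter steps above D lands on C; in G minor, that letter is C.

C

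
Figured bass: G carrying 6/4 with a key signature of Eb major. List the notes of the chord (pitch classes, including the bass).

G, C, Eb

A fourth above G in this key is C.
A sixth above G in this key is Eb.
Together with the bass G, this spells C minor in second inversion.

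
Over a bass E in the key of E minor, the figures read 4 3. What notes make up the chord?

E, G, A, C

The written figures 4 3 are shorthand for 6/4/3: the 6 is implied.
A third above E in this key is G.
A fourth above E in this key is A.
A sixth above E in this key is C.
Together with the bass E, this spells A minor seventh in second inversion.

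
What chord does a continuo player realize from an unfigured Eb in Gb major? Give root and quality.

Eb minor

An unfigured bass indicates a triad in root position.
In root position the bass is the root, so the root is Eb.
The chord tones are Eb, Gb, Bb, giving Eb minor.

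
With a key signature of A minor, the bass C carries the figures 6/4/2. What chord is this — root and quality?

D minor seventh

The figures 6/4/2 indicate a seventh chord in third inversion.
In third inversion the root lies a second above the bass: a second above C in A minor is D.
The chord tones are C, D, F, A, giving D minor seventh.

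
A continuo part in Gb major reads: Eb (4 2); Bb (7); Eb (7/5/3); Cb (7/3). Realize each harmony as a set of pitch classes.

Eb, F, Ab, Cb | Bb, Db, F, Ab | Eb, Gb, Bb, Db | Cb, Eb, Gb, Bb

Eb (6/4/2): Eb, F, Ab, Cb.
Bb (7/5/3): Bb, Db, F, Ab.
Eb (7/5/3): Eb, Gb, Bb, Db.
Cb (7/5/3): Cb, Eb, Gb, Bb.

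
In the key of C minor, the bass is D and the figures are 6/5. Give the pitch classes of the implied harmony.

D, F, Ab, Bb

The written figures 6/5 are shorthand for 6/5/3: the 3 is implied.
A third above D in this key is F.
A fifth above D in this key is Ab.
A sixth above D in this key is Bb.
Together with the bass D, this spells Bb dominant seventh in first inversion.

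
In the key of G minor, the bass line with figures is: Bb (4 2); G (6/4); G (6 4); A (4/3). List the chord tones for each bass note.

Bb (6/4/2): Bb, C, Eb, G.
G (6/4): G, C, Eb.
G (6/4): G, C, Eb.
A (6/4/3): A, C, D, F.

Bb, C, Eb, G | G, C, Eb | G, C, Eb | A, C, D, F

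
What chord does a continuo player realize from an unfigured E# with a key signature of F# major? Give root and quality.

An unfigured bass indicates a triad in root position.
In root position the bass is the root, so the root is E#.
The chord tones are E#, G#, B, giving E# diminished.

E# diminished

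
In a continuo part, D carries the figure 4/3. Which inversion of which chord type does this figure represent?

seventh chord, second inversion

4/3 is shorthand for 6/4/3.
Intervals of 6/4/3 above the bass form a seventh chord; the bass is the fifth, so this is second inversion.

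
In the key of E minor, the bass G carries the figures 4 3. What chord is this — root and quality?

The figures 4 3 indicate a seventh chord in second inversion.
In second inversion the root lies a fourth above the bass: a fourth above G in E minor is C.
The chord tones are G, B, C, E, giving C major seventh.

C major seventh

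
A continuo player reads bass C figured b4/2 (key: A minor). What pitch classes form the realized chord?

The written figures b4/2 are shorthand for 6/4/2: the 6 is implied.
A second above C in this key is D.
A fourth above C in this key is F, lowered to Fb by the flat.
A sixth above C in this key is A.

C, D, Fb, A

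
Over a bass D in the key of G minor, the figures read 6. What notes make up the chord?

The written figures 6 are shorthand for 6/3: the 3 is implied.
A third above D in this key is F.
A sixth above D in this key is Bb.
Together with the bass D, this spells Bb major in first inversion.

D, F, Bb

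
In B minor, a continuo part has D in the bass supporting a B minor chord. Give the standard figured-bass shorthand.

D is the third of B minor, so the chord is in first inversion.
A triad in first inversion is figured 6/3, conventionally abbreviated 6.

6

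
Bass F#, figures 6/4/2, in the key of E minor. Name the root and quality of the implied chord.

G major seventh

The figures 6/4/2 indicate a seventh chord in third inversion.
In third inversion the root lies a second above the bass: a second above F# in E minor is G.
The chord tones are F#, G, B, D, giving G major seventh.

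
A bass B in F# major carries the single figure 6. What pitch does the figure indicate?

G#

Counting 5 letter steps above B lands on G; in F# major, that letter is G#.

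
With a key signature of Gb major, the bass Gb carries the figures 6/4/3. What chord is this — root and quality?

Cb major seventh

The figures 6/4/3 indicate a seventh chord in second inversion.
In second inversion the root lies a fourth above the bass: a fourth above Gb in Gb major is Cb.
The chord tones are Gb, Bb, Cb, Eb, giving Cb major seventh.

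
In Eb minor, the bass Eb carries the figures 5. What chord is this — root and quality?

Eb minor

The figures 5 indicate a triad in root position.
In root position the bass is the root, so the root is Eb.
The chord tones are Eb, Gb, Bb, giving Eb minor.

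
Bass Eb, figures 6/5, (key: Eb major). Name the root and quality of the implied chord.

C minor seventh

The figures 6/5 indicate a seventh chord in first inversion.
In first inversion the root lies a sixth above the bass: a sixth above Eb in Eb major is C.
The chord tones are Eb, G, Bb, C, giving C minor seventh.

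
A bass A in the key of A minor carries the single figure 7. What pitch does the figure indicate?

G

Counting 6 letter steps above A lands on G; in A minor, that letter is G.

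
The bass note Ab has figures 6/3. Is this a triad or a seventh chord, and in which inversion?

Intervals of 6/3 above the bass form a triad; the bass is the third, so this is first inversion.

triad, first inversion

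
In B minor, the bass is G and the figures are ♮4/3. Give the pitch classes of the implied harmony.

G, B, C, E

The written figures ♮4/3 are shorthand for 6/4/3: the 6 is implied.
A third above G in this key is B.
A fourth above G in this key is C#, made natural (C) by the ♮ figure.
A sixth above G in this key is E.
Together with the bass G, this spells C major seventh in second inversion.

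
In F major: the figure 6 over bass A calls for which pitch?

F

Counting 5 letter steps above A lands on F; in F major, that letter is F.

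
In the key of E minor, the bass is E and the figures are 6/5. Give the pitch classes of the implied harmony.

E, G, B, C

The written figures 6/5 are shorthand for 6/5/3: the 3 is implied.
A third above E in this key is G.
A fifth above E in this key is B.
A sixth above E in this key is C.
Together with the bass E, this spells C major seventh in first inversion.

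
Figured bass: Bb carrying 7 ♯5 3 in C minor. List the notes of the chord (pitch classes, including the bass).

Bb, D, F#, Ab

A third above Bb in this key is D.
A fifth above Bb in this key is F, raised to F# by the sharp.
A seventh above Bb in this key is Ab.
Together with the bass Bb, this spells Bb augmented seventh in root position.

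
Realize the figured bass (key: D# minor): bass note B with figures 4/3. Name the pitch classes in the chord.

B, D#, E#, G#

The written figures 4/3 are shorthand for 6/4/3: the 6 is implied.
A third above B in this key is D#.
A fourth above B in this key is E#.
A sixth above B in this key is G#.
Together with the bass B, this spells E# half-diminished seventh in second inversion.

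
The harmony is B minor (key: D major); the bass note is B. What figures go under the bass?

B is the root of B minor, so the chord is in root position.
A triad in root position is figured 5/3, conventionally abbreviated (no figures — root-position triad).

no figures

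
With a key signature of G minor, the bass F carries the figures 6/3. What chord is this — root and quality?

D minor

The figures 6/3 indicate a triad in first inversion.
In first inversion the root lies a sixth above the bass: a sixth above F in G minor is D.
The chord tones are F, A, D, giving D minor.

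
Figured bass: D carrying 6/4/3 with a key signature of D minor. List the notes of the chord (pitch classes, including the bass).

D, F, G, Bb

A third above D in this key is F.
A fourth above D in this key is G.
A sixth above D in this key is Bb.
Together with the bass D, this spells G minor seventh in second inversion.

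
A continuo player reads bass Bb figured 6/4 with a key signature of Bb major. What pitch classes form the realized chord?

A fourth above Bb in this key is Eb.
A sixth above Bb in this key is G.
Together with the bass Bb, this spells Eb major in second inversion.

Bb, Eb, G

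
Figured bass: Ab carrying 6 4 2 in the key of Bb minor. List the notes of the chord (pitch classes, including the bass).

Ab, Bb, Db, F

A second above Ab in this key is Bb.
A fourth above Ab in this key is Db.
A sixth above Ab in this key is F.
Together with the bass Ab, this spells Bb minor seventh in third inversion.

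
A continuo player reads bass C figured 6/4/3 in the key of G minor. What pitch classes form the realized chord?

C, Eb, F, A

A third above C in this key is Eb.
A fourth above C in this key is F.
A sixth above C in this key is A.
Together with the bass C, this spells F dominant seventh in second inversion.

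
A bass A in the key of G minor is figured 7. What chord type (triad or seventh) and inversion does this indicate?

7 is shorthand for 7/5/3.
Intervals of 7/5/3 above the bass form a seventh chord; the bass is the root, so this is root position.

seventh chord, root position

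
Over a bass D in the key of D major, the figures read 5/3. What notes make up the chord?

A third above D in this key is F#.
A fifth above D in this key is A.
Together with the bass D, this spells D major in root position.

D, F#, A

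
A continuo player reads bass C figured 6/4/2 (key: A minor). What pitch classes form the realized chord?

A second above C in this key is D.
A fourth above C in this key is F.
A sixth above C in this key is A.
Together with the bass C, this spells D minor seventh in third inversion.

C, D, F, A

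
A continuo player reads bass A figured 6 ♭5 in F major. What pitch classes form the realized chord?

A, C, Eb, F

The written figures 6 ♭5 are shorthand for 6/5/3: the 3 is implied.
A third above A in this key is C.
A fifth above A in this key is E, lowered to Eb by the flat.
A sixth above A in this key is F.
Together with the bass A, this spells F dominant seventh in first inversion.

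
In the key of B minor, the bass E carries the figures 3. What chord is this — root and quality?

E minor

The figures 3 indicate a triad in root position.
In root position the bass is the root, so the root is E.
The chord tones are E, G, B, giving E minor.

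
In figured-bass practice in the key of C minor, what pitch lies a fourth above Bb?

Counting 3 letter steps above Bb lands on E; in C minor, that letter is Eb.

Eb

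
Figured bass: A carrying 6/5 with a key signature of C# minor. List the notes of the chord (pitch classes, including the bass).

The written figures 6/5 are shorthand for 6/5/3: the 3 is implied.
A third above A in this key is C#.
A fifth above A in this key is E.
A sixth above A in this key is F#.
Together with the bass A, this spells F# minor seventh in first inversion.

A, C#, E, F#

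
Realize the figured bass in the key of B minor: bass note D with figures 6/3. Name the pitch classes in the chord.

D, F#, B

A third above D in this key is F#.
A sixth above D in this key is B.
Together with the bass D, this spells B minor in first inversion.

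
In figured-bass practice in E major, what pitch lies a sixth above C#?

A

Counting 5 letter steps above C# lands on A; in E major, that letter is A.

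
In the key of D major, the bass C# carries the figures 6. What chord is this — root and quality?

The figures 6 indicate a triad in first inversion.
In first inversion the root lies a sixth above the bass: a sixth above C# in D major is A.
The chord tones are C#, E, A, giving A major.

A major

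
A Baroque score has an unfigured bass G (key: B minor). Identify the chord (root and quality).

An unfigured bass indicates a triad in root position.
In root position the bass is the root, so the root is G.
The chord tones are G, B, D, giving G major.

G major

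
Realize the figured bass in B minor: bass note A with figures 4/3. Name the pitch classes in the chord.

The written figures 4/3 are shorthand for 6/4/3: the 6 is implied.
A third above A in this key is C#.
A fourth above A in this key is D.
A sixth above A in this key is F#.
Together with the bass A, this spells D major seventh in second inversion.

A, C#, D, F#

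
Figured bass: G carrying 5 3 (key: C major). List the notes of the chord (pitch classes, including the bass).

G, B, D

A third above G in this key is B.
A fifth above G in this key is D.
Together with the bass G, this spells G major in root position.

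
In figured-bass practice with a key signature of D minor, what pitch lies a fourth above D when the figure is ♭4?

Counting 3 letter steps above D lands on G; in D minor, that letter is G.
The b4 figure lowers it a semitone, giving Gb.

Gb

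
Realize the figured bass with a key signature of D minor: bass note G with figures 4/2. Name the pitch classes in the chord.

G, A, C, E

The written figures 4/2 are shorthand for 6/4/2: the 6 is implied.
A second above G in this key is A.
A fourth above G in this key is C.
A sixth above G in this key is E.
Together with the bass G, this spells A minor seventh in third inversion.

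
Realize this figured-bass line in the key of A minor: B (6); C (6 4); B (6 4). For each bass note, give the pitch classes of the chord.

B (6/3): B, D, G.
C (6/4): C, F, A.
B (6/4): B, E, G.

B, D, G | C, F, A | B, E, G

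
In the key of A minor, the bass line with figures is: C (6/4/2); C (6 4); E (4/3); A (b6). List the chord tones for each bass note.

C (6/4/2): C, D, F, A.
C (6/4): C, F, A.
E (6/4/3): E, G, A, C.
A (b6/3): A, C, Fb.

C, D, F, A | C, F, A | E, G, A, C | A, C, Fb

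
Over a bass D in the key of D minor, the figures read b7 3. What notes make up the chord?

D, F, A, Cb

The written figures b7 3 are shorthand for 7/5/3: the 5 is implied.
A third above D in this key is F.
A fifth above D in this key is A.
A seventh above D in this key is C, lowered to Cb by the flat.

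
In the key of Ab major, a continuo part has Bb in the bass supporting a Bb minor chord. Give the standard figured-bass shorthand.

no figures

Bb is the root of Bb minor, so the chord is in root position.
A triad in root position is figured 5/3, conventionally abbreviated (no figures — root-position triad).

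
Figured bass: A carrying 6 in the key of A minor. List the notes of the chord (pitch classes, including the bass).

A, C, F

The written figures 6 are shorthand for 6/3: the 3 is implied.
A third above A in this key is C.
A sixth above A in this key is F.
Together with the bass A, this spells F major in first inversion.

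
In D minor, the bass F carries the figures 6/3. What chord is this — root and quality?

D minor

The figures 6/3 indicate a triad in first inversion.
In first inversion the root lies a sixth above the bass: a sixth above F in D minor is D.
The chord tones are F, A, D, giving D minor.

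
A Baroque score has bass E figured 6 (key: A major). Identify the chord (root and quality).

The figures 6 indicate a triad in first inversion.
In first inversion the root lies a sixth above the bass: a sixth above E in A major is C#.
The chord tones are E, G#, C#, giving C# minor.

C# minor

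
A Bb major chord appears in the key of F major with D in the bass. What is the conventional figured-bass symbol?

D is the third of Bb major, so the chord is in first inversion.
A triad in first inversion is figured 6/3, conventionally abbreviated 6.

6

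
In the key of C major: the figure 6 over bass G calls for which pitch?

E

Counting 5 letter steps above G lands on E; in C major, that letter is E.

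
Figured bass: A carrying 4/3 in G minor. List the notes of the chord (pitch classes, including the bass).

The written figures 4/3 are shorthand for 6/4/3: the 6 is implied.
A third above A in this key is C.
A fourth above A in this key is D.
A sixth above A in this key is F.
Together with the bass A, this spells D minor seventh in second inversion.

A, C, D, F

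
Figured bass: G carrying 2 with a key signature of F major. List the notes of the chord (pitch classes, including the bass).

G, A, C, E

The written figures 2 are shorthand for 6/4/2: the 6/4 are implied.
A second above G in this key is A.
A fourth above G in this key is C.
A sixth above G in this key is E.
Together with the bass G, this spells A minor seventh in third inversion.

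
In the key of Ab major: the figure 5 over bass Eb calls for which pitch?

Bb

Counting 4 letter steps above Eb lands on B; in Ab major, that letter is Bb.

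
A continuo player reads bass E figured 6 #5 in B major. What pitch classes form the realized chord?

The written figures 6 #5 are shorthand for 6/5/3: the 3 is implied.
A third above E in this key is G#.
A fifth above E in this key is B, raised to B# by the sharp.
A sixth above E in this key is C#.
Together with the bass E, this spells C# minor-major seventh in first inversion.

E, G#, B#, C#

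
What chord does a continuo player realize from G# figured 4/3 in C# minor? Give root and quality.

The figures 4/3 indicate a seventh chord in second inversion.
In second inversion the root lies a fourth above the bass: a fourth above G# in C# minor is C#.
The chord tones are G#, B, C#, E, giving C# minor seventh.

C# minor seventh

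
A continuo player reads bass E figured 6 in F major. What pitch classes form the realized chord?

E, G, C

The written figures 6 are shorthand for 6/3: the 3 is implied.
A third above E in this key is G.
A sixth above E in this key is C.
Together with the bass E, this spells C major in first inversion.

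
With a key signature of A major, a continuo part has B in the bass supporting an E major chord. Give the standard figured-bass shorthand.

6/4

B is the fifth of E major, so the chord is in second inversion.
A triad in second inversion is figured 6/4, conventionally abbreviated 6/4.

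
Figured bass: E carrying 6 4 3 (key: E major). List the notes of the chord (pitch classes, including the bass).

A third above E in this key is G#.
A fourth above E in this key is A.
A sixth above E in this key is C#.
Together with the bass E, this spells A major seventh in second inversion.

E, G#, A, C#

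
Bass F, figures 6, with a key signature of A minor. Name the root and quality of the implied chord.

The figures 6 indicate a triad in first inversion.
In first inversion the root lies a sixth above the bass: a sixth above F in A minor is D.
The chord tones are F, A, D, giving D minor.

D minor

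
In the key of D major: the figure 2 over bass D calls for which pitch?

Counting 1 letter step above D lands on E; in D major, that letter is E.

E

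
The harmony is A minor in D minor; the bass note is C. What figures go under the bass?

C is the third of A minor, so the chord is in first inversion.
A triad in first inversion is figured 6/3, conventionally abbreviated 6.

6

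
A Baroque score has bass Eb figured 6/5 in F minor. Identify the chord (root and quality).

C minor seventh

The figures 6/5 indicate a seventh chord in first inversion.
In first inversion the root lies a sixth above the bass: a sixth above Eb in F minor is C.
The chord tones are Eb, G, Bb, C, giving C minor seventh.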